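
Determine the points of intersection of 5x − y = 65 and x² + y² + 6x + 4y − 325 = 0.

From the line, y = 5x − 65. Substituting:
26x² − 624x + 3640 = 0  ⟹  x² − 24x + 140 = 0
x = 14 or x = 10, giving (14, 5) and (10, −15).

(10, −15) and (14, 5)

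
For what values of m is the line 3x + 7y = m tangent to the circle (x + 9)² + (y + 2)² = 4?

Tangency holds when the distance from the centre (−9, −2) to the line equals the radius 2:
|3·(−9) + 7·(−2) − m| / √58 = 2
|m − (−41)| = 2√58.

m = −41 ± 2√58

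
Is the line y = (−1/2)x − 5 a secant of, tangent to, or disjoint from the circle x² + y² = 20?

tangent

Substituting the line into the circle gives 5x² + 20x + 20 = 0.
Discriminant = (20)² − 4·5·(20) = 0.
A repeated root: the line is tangent.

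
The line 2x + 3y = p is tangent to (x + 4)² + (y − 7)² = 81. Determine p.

p = 13 ± 9√13

Tangency holds when the distance from the centre (−4, 7) to the line equals the radius 9:
|2·(−4) + 3·7 − p| / √13 = 9
|p − (13)| = 9√13.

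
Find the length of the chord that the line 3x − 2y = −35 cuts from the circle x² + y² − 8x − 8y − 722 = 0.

14√13

The distance from (4, 4) to the line is 39/√13, and r² = 754.
Half the chord is √(r² − d²) = √(637), so the full chord is 14√13.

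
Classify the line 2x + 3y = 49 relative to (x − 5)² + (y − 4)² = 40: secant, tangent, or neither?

Substituting the line into the circle gives 13x² − 238x + 1234 = 0.
Discriminant = (−238)² − 4·13·(1234) = −7524 < 0.
No real roots: the line does not meet the circle.

neither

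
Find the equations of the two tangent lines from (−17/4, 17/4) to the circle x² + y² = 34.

A line y − (17/4) = m(x − (−17/4)) is tangent when its distance from (0, 0) is √34:
[m·(17/4) − (−17/4)]² = 34(m² + 1)
15m² − 34m + 15 = 0, so m = 5/3 or m = 3/5.
Through (−17/4, 17/4) these give 5x − 3y = −34 and 3x − 5y = −34.

5x − 3y = −34 and 3x − 5y = −34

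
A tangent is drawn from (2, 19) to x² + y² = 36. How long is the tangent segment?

The centre is (0, 0) and r = 6. The square of the distance from P to the centre is 4 + 361 = 365.
Power of the point: PT² = |PO|² − r² = 329, so PT = √329.

√329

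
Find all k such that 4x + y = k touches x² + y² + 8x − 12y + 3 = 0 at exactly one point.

For a tangent, require d(centre, line) = r = 7.
|4·(−4) + 1·6 − k| / √17 = 7
|k − (−10)| = 7√17.

k = −10 ± 7√17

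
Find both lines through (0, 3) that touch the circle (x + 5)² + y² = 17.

A line y − (3) = m(x − (0)) is tangent when its distance from (−5, 0) is √17:
(−5m − (−3))² = 17(m² + 1)
4m² − 15m − 4 = 0, so m = 4 or m = −1/4.
Through (0, 3) these give 4x − y = −3 and x + 4y = 12.

4x − y = −3 and x + 4y = 12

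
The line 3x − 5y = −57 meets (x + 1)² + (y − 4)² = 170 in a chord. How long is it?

From the line, y = (57 + 3x)/5. Substituting:
34x² + 272x − 2856 = 0  ⟹  x² + 8x − 84 = 0
x = 6 or x = −14, giving (6, 15) and (−14, 3).
Chord length = distance between (6, 15) and (−14, 3) = √544 = 4√34.

4√34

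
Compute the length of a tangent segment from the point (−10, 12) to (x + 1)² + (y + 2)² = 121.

2√39

The centre is (−1, −2) and r = 11. The square of the distance from P to the centre is 81 + 196 = 277.
The tangent meets the radius at right angles, so tangent² = |PO|² − r² = 277 − 121 = 156.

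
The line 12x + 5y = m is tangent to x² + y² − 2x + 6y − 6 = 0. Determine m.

m = −55 or m = 49

The line touches the circle iff its distance from (1, −3) is 4:
|12·1 + 5·(−3) − m| / √169 = 4
|m − (−3)| = 4·13, so m = 49 or m = −55.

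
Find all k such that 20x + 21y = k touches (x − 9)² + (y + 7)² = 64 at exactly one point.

The line touches the circle iff its distance from (9, −7) is 8:
|20·9 + 21·(−7) − k| / √841 = 8
|k − (33)| = 8·29, so k = 265 or k = −199.

k = −199 or k = 265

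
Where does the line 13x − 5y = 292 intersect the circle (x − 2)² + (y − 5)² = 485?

(19, −9) and (24, 4)

Substitute y = (−292 + 13x)/5:
194x² − 8342x + 88464 = 0  ⟹  x² − 43x + 456 = 0
x = 24 or x = 19, giving (24, 4) and (19, −9).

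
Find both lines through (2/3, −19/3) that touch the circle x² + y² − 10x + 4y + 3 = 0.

5x + y = −3 and x + 5y = −31

Let a tangent through (2/3, −19/3) have slope m. Its distance from (5, −2) must equal √26:
(13/3m − (13/3))² = 26(m² + 1)
5m² + 26m + 5 = 0, so m = −5 or m = −1/5.
With m = −5: 5x + y = −3. With m = −1/5: x + 5y = −31.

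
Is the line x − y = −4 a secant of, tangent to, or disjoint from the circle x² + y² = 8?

d² = (1·0 − 1·0 − (−4))²/2 = 8; r² = 8.
Since d² = r², the line is tangent.

tangent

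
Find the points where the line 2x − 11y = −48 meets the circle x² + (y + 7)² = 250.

(−13, 2) and (9, 6)

Express y = (48 + 2x)/11 and substitute into the circle:
125x² + 500x − 14625 = 0  ⟹  x² + 4x − 117 = 0
x = 9 or x = −13, giving (9, 6) and (−13, 2).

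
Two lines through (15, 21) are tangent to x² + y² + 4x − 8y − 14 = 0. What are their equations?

Write the tangent as mx − y + (21 − m·(15)) = 0 and set its distance from the centre to √34:
[m·(−17) − (−17)]² = 34(m² + 1)
15m² − 34m + 15 = 0, so m = 5/3 or m = 3/5.
Through (15, 21) these give 5x − 3y = 12 and 3x − 5y = −60.

5x − 3y = 12 and 3x − 5y = −60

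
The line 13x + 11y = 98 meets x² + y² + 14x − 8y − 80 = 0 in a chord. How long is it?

√290

Centre (−7, 4), r² = 145. Perpendicular distance d from centre to line = |−145| / √290 = 145/√290.
Chord = 2√(r² − d²) = 2·√(145/2) = √290.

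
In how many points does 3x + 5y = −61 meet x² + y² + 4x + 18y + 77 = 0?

d² = (3·(−2) + 5·(−9) − (−61))²/34 = 50/17; r² = 8.
Since d² < r², the line cuts the circle twice.

2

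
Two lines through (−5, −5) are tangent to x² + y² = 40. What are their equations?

3x + y = −20 and x + 3y = −20

Let a tangent through (−5, −5) have slope m. Its distance from (0, 0) must equal 2√10:
(5m − (5))² = 40(m² + 1)
3m² + 10m + 3 = 0, so m = −3 or m = −1/3.
With m = −3: 3x + y = −20. With m = −1/3: x + 3y = −20.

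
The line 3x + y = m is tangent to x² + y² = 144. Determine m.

m = ±12√10

Tangency holds when the distance from the centre (0, 0) to the line equals the radius 12:
|3·0 + 1·0 − m| / √10 = 12
|m| = 12√10.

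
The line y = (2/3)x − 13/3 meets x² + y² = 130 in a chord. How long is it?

6√13

Express y = (−13 + 2x)/3 and substitute into the circle:
13x² − 52x − 1001 = 0  ⟹  x² − 4x − 77 = 0
x = 11 or x = −7, giving (11, 3) and (−7, −9).
Chord length = distance between (11, 3) and (−7, −9) = √468 = 6√13.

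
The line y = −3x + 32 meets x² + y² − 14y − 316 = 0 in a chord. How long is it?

Express y = −3x + 32 and substitute into the circle:
10x² − 150x + 260 = 0  ⟹  x² − 15x + 26 = 0
x = 13 or x = 2, giving (13, −7) and (2, 26).
Chord length = distance between (13, −7) and (2, 26) = √1210 = 11√10.

11√10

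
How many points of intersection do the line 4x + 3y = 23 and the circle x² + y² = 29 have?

d² = (4·0 + 3·0 − (23))²/25 = 529/25; r² = 29.
Since d² < r², the line cuts the circle twice.

2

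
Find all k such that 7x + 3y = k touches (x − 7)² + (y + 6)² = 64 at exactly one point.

Tangency holds when the distance from the centre (7, −6) to the line equals the radius 8:
|7·7 + 3·(−6) − k| / √58 = 8
|k − (31)| = 8√58.

k = 31 ± 8√58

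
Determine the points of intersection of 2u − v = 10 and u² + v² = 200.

(−2, −14) and (10, 10)

Substitute v = 2u − 10:
5u² − 40u − 100 = 0  ⟹  u² − 8u − 20 = 0
u = 10 or u = −2, giving (10, 10) and (−2, −14).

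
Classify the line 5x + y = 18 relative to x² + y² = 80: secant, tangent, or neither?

Centre (0, 0), r² = 80. Distance² from centre to line = (−18)²/26 = 162/13.
Since d² < r², the line cuts the circle twice.

secant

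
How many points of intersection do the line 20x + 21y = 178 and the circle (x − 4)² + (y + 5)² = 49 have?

Substituting the line into the circle gives 841x² − 14848x + 65536 = 0.
Δ = 220463104 − 220463104 = 0.
A repeated root: the line is tangent.

1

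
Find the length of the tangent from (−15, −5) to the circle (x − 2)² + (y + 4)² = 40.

The centre is (2, −4) and r = 2√10. The square of the distance from P to the centre is 289 + 1 = 290.
Power of the point: PT² = |PO|² − r² = 250, so PT = 5√10.

5√10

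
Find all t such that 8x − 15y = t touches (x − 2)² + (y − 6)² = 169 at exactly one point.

For a tangent, require d(centre, line) = r = 13.
|8·2 − 15·6 − t| / √289 = 13
|t − (−74)| = 13·17, so t = 147 or t = −295.

t = −295 or t = 147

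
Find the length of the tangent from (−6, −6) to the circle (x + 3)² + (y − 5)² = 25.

Centre (−3, 5), r² = 25. |PO|² = (−3)² + (−11)² = 130.
By the tangent–radius right angle, tangent length = √(|PO|² − r²) = √105.

√105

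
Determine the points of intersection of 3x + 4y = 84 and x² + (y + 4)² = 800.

Substitute y = (84 − 3x)/4:
25x² − 600x − 2800 = 0  ⟹  x² − 24x − 112 = 0
x = 28 or x = −4, giving (28, 0) and (−4, 24).

(−4, 24) and (28, 0)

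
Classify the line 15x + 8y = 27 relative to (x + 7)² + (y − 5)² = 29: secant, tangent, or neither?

neither

Centre (−7, 5), r² = 29. Distance² from centre to line = (−92)²/289 = 8464/289.
Since d² > r², the line lies outside the circle.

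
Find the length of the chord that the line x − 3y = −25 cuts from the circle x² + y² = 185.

7√10

Centre (0, 0), r² = 185. Perpendicular distance d from centre to line = |25| / √10 = 25/√10.
Half the chord is √(r² − d²) = √(245/2), so the full chord is 7√10.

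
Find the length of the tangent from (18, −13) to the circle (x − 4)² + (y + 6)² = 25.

2√55

The centre is (4, −6) and r = 5. The square of the distance from P to the centre is 196 + 49 = 245.
Power of the point: PT² = |PO|² − r² = 220, so PT = 2√55.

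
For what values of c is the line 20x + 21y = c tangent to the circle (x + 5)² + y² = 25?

The line touches the circle iff its distance from (−5, 0) is 5:
|20·(−5) + 21·0 − c| / √841 = 5
|c − (−100)| = 5·29, so c = 45 or c = −245.

c = −245 or c = 45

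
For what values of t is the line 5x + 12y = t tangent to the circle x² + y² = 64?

Tangency holds when the distance from the centre (0, 0) to the line equals the radius 8:
|5·0 + 12·0 − t| / √169 = 8
|t| = 8·13, so t = 104 or t = −104.

t = −104 or t = 104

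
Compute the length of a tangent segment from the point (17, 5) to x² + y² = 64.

5√10

With centre O = (0, 0), |OP|² = 314 and r² = 64.
By the tangent–radius right angle, tangent length = √(|PO|² − r²) = √250 = 5√10.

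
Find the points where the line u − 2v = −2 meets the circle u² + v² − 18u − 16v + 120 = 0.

Express v = (2 + u)/2 and substitute into the circle:
5u² − 100u + 420 = 0  ⟹  u² − 20u + 84 = 0
u = 14 or u = 6, giving (14, 8) and (6, 4).

(6, 4) and (14, 8)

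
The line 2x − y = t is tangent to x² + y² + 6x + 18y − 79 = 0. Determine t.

For a tangent, require d(centre, line) = r = 13.
|2·(−3) − 1·(−9) − t| / √5 = 13
|t − (3)| = 13√5.

t = 3 ± 13√5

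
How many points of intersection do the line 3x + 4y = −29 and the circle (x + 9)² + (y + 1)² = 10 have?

Centre (−9, −1), r² = 10. Distance² from centre to line = (−2)²/25 = 4/25.
Since d² < r², the line cuts the circle twice.

2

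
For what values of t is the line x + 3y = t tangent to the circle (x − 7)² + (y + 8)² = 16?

t = −17 ± 4√10

Tangency holds when the distance from the centre (7, −8) to the line equals the radius 4:
|1·7 + 3·(−8) − t| / √10 = 4
|t − (−17)| = 4√10.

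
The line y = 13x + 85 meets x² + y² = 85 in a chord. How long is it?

√170

The distance from (0, 0) to the line is 85/√170, and r² = 85.
Half the chord is √(r² − d²) = √(85/2), so the full chord is √170.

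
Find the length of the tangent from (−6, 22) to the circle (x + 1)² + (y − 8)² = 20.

√201

Centre (−1, 8), r² = 20. |PO|² = (−5)² + (14)² = 221.
By the tangent–radius right angle, tangent length = √(|PO|² − r²) = √201.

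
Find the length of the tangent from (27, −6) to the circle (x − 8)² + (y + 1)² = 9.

√377

With centre O = (8, −1), |OP|² = 386 and r² = 9.
By the tangent–radius right angle, tangent length = √(|PO|² − r²) = √377.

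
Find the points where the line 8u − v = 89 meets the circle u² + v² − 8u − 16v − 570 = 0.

Express v = 8u − 89 and substitute into the circle:
65u² − 1560u + 8775 = 0  ⟹  u² − 24u + 135 = 0
u = 15 or u = 9, giving (15, 31) and (9, −17).

(9, −17) and (15, 31)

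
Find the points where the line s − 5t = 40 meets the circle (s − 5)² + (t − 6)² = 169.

Express t = (−40 + s)/5 and substitute into the circle:
26s² − 390s + 1300 = 0  ⟹  s² − 15s + 50 = 0
s = 10 or s = 5, giving (10, −6) and (5, −7).

(5, −7) and (10, −6)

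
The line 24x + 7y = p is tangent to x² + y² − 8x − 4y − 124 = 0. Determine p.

p = −190 or p = 410

For a tangent, require d(centre, line) = r = 12.
|24·4 + 7·2 − p| / √625 = 12
|p − (110)| = 12·25, so p = 410 or p = −190.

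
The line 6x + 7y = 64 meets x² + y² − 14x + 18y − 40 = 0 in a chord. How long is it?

From the line, y = (64 − 6x)/7. Substituting:
85x² − 2210x + 10200 = 0  ⟹  x² − 26x + 120 = 0
x = 20 or x = 6, giving (20, −8) and (6, 4).
|(20, −8) − (6, 4)| = √((14)² + (−12)²) = 2√85.

2√85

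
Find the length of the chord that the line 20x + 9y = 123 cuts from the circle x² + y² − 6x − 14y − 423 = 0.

Centre (3, 7), r² = 481. Perpendicular distance d from centre to line = |0| / √481 = 0/√481.
Chord = 2√(r² − d²) = 2·√(481) = 2√481.

2√481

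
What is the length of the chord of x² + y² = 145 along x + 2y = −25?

4√5

Substitute y = (−25 − x)/2:
5x² + 50x + 45 = 0  ⟹  x² + 10x + 9 = 0
x = −1 or x = −9, giving (−1, −12) and (−9, −8).
Chord length = distance between (−1, −12) and (−9, −8) = √80 = 4√5.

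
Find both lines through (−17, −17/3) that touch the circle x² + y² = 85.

A line y − (−17/3) = m(x − (−17)) is tangent when its distance from (0, 0) is √85:
(17m − (17/3))² = 85(m² + 1)
54m² − 51m − 14 = 0, so m = 7/6 or m = −2/9.
With m = 7/6: 7x − 6y = −85. With m = −2/9: 2x + 9y = −85.

7x − 6y = −85 and 2x + 9y = −85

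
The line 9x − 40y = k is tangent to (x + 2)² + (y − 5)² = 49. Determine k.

k = −505 or k = 69

Tangency holds when the distance from the centre (−2, 5) to the line equals the radius 7:
|9·(−2) − 40·5 − k| / √1681 = 7
|k − (−218)| = 7·41, so k = 69 or k = −505.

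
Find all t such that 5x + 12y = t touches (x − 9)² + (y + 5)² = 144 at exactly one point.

t = −171 or t = 141

The line touches the circle iff its distance from (9, −5) is 12:
|5·9 + 12·(−5) − t| / √169 = 12
|t − (−15)| = 12·13, so t = 141 or t = −171.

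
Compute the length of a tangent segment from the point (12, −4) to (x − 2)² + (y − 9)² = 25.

Centre (2, 9), r² = 25. |PO|² = (10)² + (−13)² = 269.
The tangent meets the radius at right angles, so tangent² = |PO|² − r² = 269 − 25 = 244.

2√61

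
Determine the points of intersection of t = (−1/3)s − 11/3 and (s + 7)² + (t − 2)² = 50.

(−14, 1) and (−2, −3)

From the line, t = (−11 − s)/3. Substituting:
10s² + 160s + 280 = 0  ⟹  s² + 16s + 28 = 0
s = −2 or s = −14, giving (−2, −3) and (−14, 1).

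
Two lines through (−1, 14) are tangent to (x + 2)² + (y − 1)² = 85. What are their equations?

Let a tangent through (−1, 14) have slope m. Its distance from (−2, 1) must equal √85:
(−1m − (−13))² = 85(m² + 1)
42m² + 13m − 42 = 0, so m = −7/6 or m = 6/7.
With m = −7/6: 7x + 6y = 77. With m = 6/7: 6x − 7y = −104.

7x + 6y = 77 and 6x − 7y = −104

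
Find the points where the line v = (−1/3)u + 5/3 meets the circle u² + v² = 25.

(−4, 3) and (5, 0)

From the line, v = (5 − u)/3. Substituting:
10u² − 10u − 200 = 0  ⟹  u² − u − 20 = 0
u = 5 or u = −4, giving (5, 0) and (−4, 3).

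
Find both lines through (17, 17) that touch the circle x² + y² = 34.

A line y − (17) = m(x − (17)) is tangent when its distance from (0, 0) is √34:
[m·(−17) − (−17)]² = 34(m² + 1)
15m² − 34m + 15 = 0, so m = 5/3 or m = 3/5.
With m = 5/3: 5x − 3y = 34. With m = 3/5: 3x − 5y = −34.

5x − 3y = 34 and 3x − 5y = −34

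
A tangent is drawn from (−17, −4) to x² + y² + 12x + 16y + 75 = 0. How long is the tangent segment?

Centre (−6, −8), r² = 25. |PO|² = (−11)² + (4)² = 137.
The tangent meets the radius at right angles, so tangent² = |PO|² − r² = 137 − 25 = 112.

4√7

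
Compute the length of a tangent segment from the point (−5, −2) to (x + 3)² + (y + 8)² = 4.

The centre is (−3, −8) and r = 2. The square of the distance from P to the centre is 4 + 36 = 40.
Power of the point: PT² = |PO|² − r² = 36, so PT = 6.

6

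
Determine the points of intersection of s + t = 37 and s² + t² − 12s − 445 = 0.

(21, 16) and (22, 15)

From the line, t = −s + 37. Substituting:
2s² − 86s + 924 = 0  ⟹  s² − 43s + 462 = 0
s = 22 or s = 21, giving (22, 15) and (21, 16).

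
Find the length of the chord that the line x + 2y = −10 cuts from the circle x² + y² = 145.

10√5

Centre (0, 0), r² = 145. Perpendicular distance d from centre to line = |10| / √5 = 10/√5.
Half the chord is √(r² − d²) = √(125), so the full chord is 10√5.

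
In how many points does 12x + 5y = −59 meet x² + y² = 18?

Substituting the line into the circle gives 169x² + 1416x + 3031 = 0.
Discriminant = (1416)² − 4·169·(3031) = −43900 < 0.
No real roots: the line does not meet the circle.

0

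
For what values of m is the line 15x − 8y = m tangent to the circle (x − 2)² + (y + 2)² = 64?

The line touches the circle iff its distance from (2, −2) is 8:
|15·2 − 8·(−2) − m| / √289 = 8
|m − (46)| = 8·17, so m = 182 or m = −90.

m = −90 or m = 182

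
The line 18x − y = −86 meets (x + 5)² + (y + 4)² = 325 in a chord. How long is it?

10√13

Centre (−5, −4), r² = 325. Perpendicular distance d from centre to line = |0| / √325 = 0/√325.
Half the chord is √(r² − d²) = √(325), so the full chord is 10√13.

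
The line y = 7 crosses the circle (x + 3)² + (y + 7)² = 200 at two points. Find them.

(−5, 7) and (−1, 7)

From the line, y = 7. Substituting:
x² + 6x + 5 = 0
x = −1 or x = −5, giving (−1, 7) and (−5, 7).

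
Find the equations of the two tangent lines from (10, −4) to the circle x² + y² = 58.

Let a tangent through (10, −4) have slope m. Its distance from (0, 0) must equal √58:
[m·(−10) − (4)]² = 58(m² + 1)
21m² + 40m − 21 = 0, so m = −7/3 or m = 3/7.
With m = −7/3: 7x + 3y = 58. With m = 3/7: 3x − 7y = 58.

7x + 3y = 58 and 3x − 7y = 58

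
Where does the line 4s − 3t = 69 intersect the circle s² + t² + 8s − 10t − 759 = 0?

(0, −23) and (24, 9)

Substitute t = (−69 + 4s)/3:
25s² − 600s = 0  ⟹  s² − 24s = 0
s = 24 or s = 0, giving (24, 9) and (0, −23).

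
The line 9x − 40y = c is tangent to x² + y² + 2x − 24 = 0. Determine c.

c = −214 or c = 196

For a tangent, require d(centre, line) = r = 5.
|9·(−1) − 40·0 − c| / √1681 = 5
|c − (−9)| = 5·41, so c = 196 or c = −214.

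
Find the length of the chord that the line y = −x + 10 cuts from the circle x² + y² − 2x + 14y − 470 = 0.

28√2

Centre (1, −7), r² = 520. Perpendicular distance d from centre to line = |−16| / √2 = 16/√2.
Chord = 2√(r² − d²) = 2·√(392) = 28√2.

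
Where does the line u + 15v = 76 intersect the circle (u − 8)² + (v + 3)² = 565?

Express v = (76 − u)/15 and substitute into the circle:
226u² − 3842u − 98084 = 0  ⟹  u² − 17u − 434 = 0
u = 31 or u = −14, giving (31, 3) and (−14, 6).

(−14, 6) and (31, 3)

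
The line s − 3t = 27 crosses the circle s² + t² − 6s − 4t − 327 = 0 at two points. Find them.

Substitute t = (−27 + s)/3:
10s² − 120s − 1890 = 0  ⟹  s² − 12s − 189 = 0
s = 21 or s = −9, giving (21, −2) and (−9, −12).

(−9, −12) and (21, −2)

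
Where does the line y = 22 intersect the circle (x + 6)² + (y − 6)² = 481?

(−21, 22) and (9, 22)

Express y = 22 and substitute into the circle:
x² + 12x − 189 = 0
x = 9 or x = −21, giving (9, 22) and (−21, 22).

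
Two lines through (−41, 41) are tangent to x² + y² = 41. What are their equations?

Write the tangent as mx − y + (41 − m·(−41)) = 0 and set its distance from the centre to √41:
[m·(41) − (−41)]² = 41(m² + 1)
20m² + 41m + 20 = 0, so m = −5/4 or m = −4/5.
With m = −5/4: 5x + 4y = −41. With m = −4/5: 4x + 5y = 41.

5x + 4y = −41 and 4x + 5y = 41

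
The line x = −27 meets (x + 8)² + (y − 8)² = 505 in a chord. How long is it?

24

Centre (−8, 8), r² = 505. Perpendicular distance d from centre to line = |19| / √1 = 19.
Chord = 2√(r² − d²) = 2·√(144) = 24.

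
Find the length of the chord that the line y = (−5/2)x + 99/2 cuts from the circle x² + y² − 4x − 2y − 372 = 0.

From the line, y = (99 − 5x)/2. Substituting:
29x² − 986x + 7917 = 0  ⟹  x² − 34x + 273 = 0
x = 21 or x = 13, giving (21, −3) and (13, 17).
|(21, −3) − (13, 17)| = √((8)² + (−20)²) = 4√29.

4√29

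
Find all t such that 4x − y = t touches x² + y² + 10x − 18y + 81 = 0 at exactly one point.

Tangency holds when the distance from the centre (−5, 9) to the line equals the radius 5:
|4·(−5) − 1·9 − t| / √17 = 5
|t − (−29)| = 5√17.

t = −29 ± 5√17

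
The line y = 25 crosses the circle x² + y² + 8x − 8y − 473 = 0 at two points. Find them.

(−12, 25) and (4, 25)

From the line, y = 25. Substituting:
x² + 8x − 48 = 0
x = 4 or x = −12, giving (4, 25) and (−12, 25).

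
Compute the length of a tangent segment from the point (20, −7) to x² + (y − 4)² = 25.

With centre O = (0, 4), |OP|² = 521 and r² = 25.
The tangent meets the radius at right angles, so tangent² = |PO|² − r² = 521 − 25 = 496.

4√31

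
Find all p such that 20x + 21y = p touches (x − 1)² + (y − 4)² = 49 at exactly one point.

p = −99 or p = 307

For a tangent, require d(centre, line) = r = 7.
|20·1 + 21·4 − p| / √841 = 7
|p − (104)| = 7·29, so p = 307 or p = −99.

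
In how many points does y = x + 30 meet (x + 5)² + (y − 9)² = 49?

0

Substituting the line into the circle gives 2x² + 52x + 417 = 0.
Δ = 2704 − 3336 = −632.
No real roots: the line does not meet the circle.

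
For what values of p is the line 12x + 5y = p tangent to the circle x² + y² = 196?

For a tangent, require d(centre, line) = r = 14.
|12·0 + 5·0 − p| / √169 = 14
|p| = 14·13, so p = 182 or p = −182.

p = −182 or p = 182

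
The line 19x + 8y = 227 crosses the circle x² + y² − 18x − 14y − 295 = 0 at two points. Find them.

(1, 26) and (17, −12)

Express y = (227 − 19x)/8 and substitute into the circle:
425x² − 7650x + 7225 = 0  ⟹  x² − 18x + 17 = 0
x = 17 or x = 1, giving (17, −12) and (1, 26).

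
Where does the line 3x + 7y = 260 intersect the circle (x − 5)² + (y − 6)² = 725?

From the line, y = (260 − 3x)/7. Substituting:
58x² − 1798x + 13224 = 0  ⟹  x² − 31x + 228 = 0
x = 19 or x = 12, giving (19, 29) and (12, 32).

(12, 32) and (19, 29)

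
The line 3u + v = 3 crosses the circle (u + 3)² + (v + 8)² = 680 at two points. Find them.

From the line, v = −3u + 3. Substituting:
10u² − 60u − 550 = 0  ⟹  u² − 6u − 55 = 0
u = 11 or u = −5, giving (11, −30) and (−5, 18).

(−5, 18) and (11, −30)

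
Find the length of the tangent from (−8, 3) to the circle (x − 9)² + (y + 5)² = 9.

Centre (9, −5), r² = 9. |PO|² = (−17)² + (8)² = 353.
By the tangent–radius right angle, tangent length = √(|PO|² − r²) = √344 = 2√86.

2√86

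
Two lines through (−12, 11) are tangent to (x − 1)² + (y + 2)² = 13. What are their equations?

Write the tangent as mx − y + (11 − m·(−12)) = 0 and set its distance from the centre to √13:
(13m − (−13))² = 13(m² + 1)
6m² + 13m + 6 = 0, so m = −3/2 or m = −2/3.
With m = −3/2: 3x + 2y = −14. With m = −2/3: 2x + 3y = 9.

3x + 2y = −14 and 2x + 3y = 9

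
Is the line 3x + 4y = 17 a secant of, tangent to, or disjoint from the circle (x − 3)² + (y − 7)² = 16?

tangent

Substituting the line into the circle gives 25x² − 30x + 9 = 0.
Discriminant = (−30)² − 4·25·(9) = 0.
A repeated root: the line is tangent.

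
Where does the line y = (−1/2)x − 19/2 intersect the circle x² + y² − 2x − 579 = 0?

(−23, 2) and (17, −18)

Express y = (−19 − x)/2 and substitute into the circle:
5x² + 30x − 1955 = 0  ⟹  x² + 6x − 391 = 0
x = 17 or x = −23, giving (17, −18) and (−23, 2).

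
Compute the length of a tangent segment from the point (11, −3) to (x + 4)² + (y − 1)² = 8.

√233

With centre O = (−4, 1), |OP|² = 241 and r² = 8.
By the tangent–radius right angle, tangent length = √(|PO|² − r²) = √233.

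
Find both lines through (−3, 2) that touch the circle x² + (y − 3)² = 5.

2x − y = −8 and x + 2y = 1

Write the tangent as mx − y + (2 − m·(−3)) = 0 and set its distance from the centre to √5:
(3m − (1))² = 5(m² + 1)
2m² − 3m − 2 = 0, so m = 2 or m = −1/2.
With m = 2: 2x − y = −8. With m = −1/2: x + 2y = 1.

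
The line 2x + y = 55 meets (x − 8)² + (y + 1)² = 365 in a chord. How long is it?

The distance from (8, −1) to the line is 40/√5, and r² = 365.
Chord = 2√(r² − d²) = 2·√(45) = 6√5.

6√5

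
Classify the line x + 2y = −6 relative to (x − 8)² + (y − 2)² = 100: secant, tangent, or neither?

Substituting the line into the circle gives 5x² − 44x − 44 = 0.
Δ = 1936 − (−880) = 2816.
Two real roots: the line is a secant.

secant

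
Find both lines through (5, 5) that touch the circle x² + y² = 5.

2x − y = 5 and x − 2y = −5

A line y − (5) = m(x − (5)) is tangent when its distance from (0, 0) is √5:
(−5m − (−5))² = 5(m² + 1)
2m² − 5m + 2 = 0, so m = 2 or m = 1/2.
Through (5, 5) these give 2x − y = 5 and x − 2y = −5.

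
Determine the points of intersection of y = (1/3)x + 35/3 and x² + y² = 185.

(−11, 8) and (4, 13)

Express y = (35 + x)/3 and substitute into the circle:
10x² + 70x − 440 = 0  ⟹  x² + 7x − 44 = 0
x = 4 or x = −11, giving (4, 13) and (−11, 8).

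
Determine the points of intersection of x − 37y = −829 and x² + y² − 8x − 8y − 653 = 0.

(−15, 22) and (22, 23)

Substitute y = (829 + x)/37:
1370x² − 9590x − 452100 = 0  ⟹  x² − 7x − 330 = 0
x = 22 or x = −15, giving (22, 23) and (−15, 22).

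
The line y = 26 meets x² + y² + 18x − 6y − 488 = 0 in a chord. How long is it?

14

Express y = 26 and substitute into the circle:
x² + 18x + 32 = 0
x = −2 or x = −16, giving (−2, 26) and (−16, 26).
Chord length = distance between (−2, 26) and (−16, 26) = √196 = 14.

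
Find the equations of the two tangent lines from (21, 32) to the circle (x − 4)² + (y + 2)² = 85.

A line y − (32) = m(x − (21)) is tangent when its distance from (4, −2) is √85:
[m·(−17) − (−34)]² = 85(m² + 1)
12m² − 68m + 63 = 0, so m = 9/2 or m = 7/6.
With m = 9/2: 9x − 2y = 125. With m = 7/6: 7x − 6y = −45.

9x − 2y = 125 and 7x − 6y = −45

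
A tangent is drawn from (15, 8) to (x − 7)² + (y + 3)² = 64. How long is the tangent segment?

With centre O = (7, −3), |OP|² = 185 and r² = 64.
Power of the point: PT² = |PO|² − r² = 121, so PT = 11.

11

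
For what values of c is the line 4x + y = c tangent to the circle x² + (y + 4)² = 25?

c = −4 ± 5√17

For a tangent, require d(centre, line) = r = 5.
|4·0 + 1·(−4) − c| / √17 = 5
|c − (−4)| = 5√17.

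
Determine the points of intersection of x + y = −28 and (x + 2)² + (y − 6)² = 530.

(−21, −7) and (−15, −13)

From the line, y = −x − 28. Substituting:
2x² + 72x + 630 = 0  ⟹  x² + 36x + 315 = 0
x = −15 or x = −21, giving (−15, −13) and (−21, −7).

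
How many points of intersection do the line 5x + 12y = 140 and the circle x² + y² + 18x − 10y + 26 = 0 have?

d² = (5·(−9) + 12·5 − (140))²/169 = 15625/169; r² = 80.
Since d² > r², the line lies outside the circle.

0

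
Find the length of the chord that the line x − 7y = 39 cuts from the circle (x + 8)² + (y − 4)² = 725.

The distance from (−8, 4) to the line is 75/√50, and r² = 725.
Chord = 2√(r² − d²) = 2·√(1225/2) = 35√2.

35√2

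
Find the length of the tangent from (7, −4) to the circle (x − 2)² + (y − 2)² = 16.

The centre is (2, 2) and r = 4. The square of the distance from P to the centre is 25 + 36 = 61.
The tangent meets the radius at right angles, so tangent² = |PO|² − r² = 61 − 16 = 45.

3√5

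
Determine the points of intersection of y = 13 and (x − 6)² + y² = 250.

(−3, 13) and (15, 13)

From the line, y = 13. Substituting:
x² − 12x − 45 = 0
x = 15 or x = −3, giving (15, 13) and (−3, 13).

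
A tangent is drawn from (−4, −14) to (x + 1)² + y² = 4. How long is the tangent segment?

The centre is (−1, 0) and r = 2. The square of the distance from P to the centre is 9 + 196 = 205.
The tangent meets the radius at right angles, so tangent² = |PO|² − r² = 205 − 4 = 201.

√201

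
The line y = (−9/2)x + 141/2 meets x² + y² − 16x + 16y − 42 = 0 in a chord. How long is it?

2√85

Centre (8, −8), r² = 170. Perpendicular distance d from centre to line = |−85| / √85 = 85/√85.
Half the chord is √(r² − d²) = √(85), so the full chord is 2√85.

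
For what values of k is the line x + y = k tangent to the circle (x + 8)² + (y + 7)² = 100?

The line touches the circle iff its distance from (−8, −7) is 10:
|1·(−8) + 1·(−7) − k| / √2 = 10
|k − (−15)| = 10√2.

k = −15 ± 10√2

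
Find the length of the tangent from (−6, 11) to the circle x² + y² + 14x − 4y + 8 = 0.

The centre is (−7, 2) and r = 3√5. The square of the distance from P to the centre is 1 + 81 = 82.
The tangent meets the radius at right angles, so tangent² = |PO|² − r² = 82 − 45 = 37.

√37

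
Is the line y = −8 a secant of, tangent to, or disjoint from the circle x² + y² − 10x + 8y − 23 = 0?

secant

d² = (0·5 + 1·(−4) − (−8))² = 16; r² = 64.
Since d² < r², the line cuts the circle twice.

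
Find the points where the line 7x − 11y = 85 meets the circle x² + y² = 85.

Express y = (−85 + 7x)/11 and substitute into the circle:
170x² − 1190x − 3060 = 0  ⟹  x² − 7x − 18 = 0
x = 9 or x = −2, giving (9, −2) and (−2, −9).

(−2, −9) and (9, −2)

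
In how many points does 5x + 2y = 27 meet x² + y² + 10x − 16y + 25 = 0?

Substituting the line into the circle gives 29x² − 70x − 35 = 0.
Discriminant = (−70)² − 4·29·(−35) = 8960 > 0.
Two real roots: the line is a secant.

2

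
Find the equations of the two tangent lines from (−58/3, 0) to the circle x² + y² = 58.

3x − 7y = −58 and 3x + 7y = −58

Write the tangent as mx − y + (0 − m·(−58/3)) = 0 and set its distance from the centre to √58:
(58/3m − (0))² = 58(m² + 1)
49m² − 9 = 0, so m = 3/7 or m = −3/7.
Through (−58/3, 0) these give 3x − 7y = −58 and 3x + 7y = −58.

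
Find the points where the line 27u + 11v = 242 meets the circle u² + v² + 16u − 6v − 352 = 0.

Substitute v = (242 − 27u)/11:
850u² − 9350u = 0  ⟹  u² − 11u = 0
u = 11 or u = 0, giving (11, −5) and (0, 22).

(0, 22) and (11, −5)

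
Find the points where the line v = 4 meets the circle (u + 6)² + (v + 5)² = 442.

(−25, 4) and (13, 4)

Express v = 4 and substitute into the circle:
u² + 12u − 325 = 0
u = 13 or u = −25, giving (13, 4) and (−25, 4).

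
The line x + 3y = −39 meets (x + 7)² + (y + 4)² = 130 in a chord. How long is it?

6√10

Centre (−7, −4), r² = 130. Perpendicular distance d from centre to line = |20| / √10 = 20/√10.
Half the chord is √(r² − d²) = √(90), so the full chord is 6√10.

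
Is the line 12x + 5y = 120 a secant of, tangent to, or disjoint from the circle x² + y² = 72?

disjoint

d² = (12·0 + 5·0 − (120))²/169 = 14400/169; r² = 72.
Since d² > r², the line lies outside the circle.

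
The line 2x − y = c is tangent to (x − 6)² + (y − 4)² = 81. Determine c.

c = 8 ± 9√5

The line touches the circle iff its distance from (6, 4) is 9:
|2·6 − 1·4 − c| / √5 = 9
|c − (8)| = 9√5.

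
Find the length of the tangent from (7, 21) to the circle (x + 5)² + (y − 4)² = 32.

The centre is (−5, 4) and r = 4√2. The square of the distance from P to the centre is 144 + 289 = 433.
Power of the point: PT² = |PO|² − r² = 401, so PT = √401.

√401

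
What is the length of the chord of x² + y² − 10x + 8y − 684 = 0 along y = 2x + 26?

18√5

Express y = 2x + 26 and substitute into the circle:
5x² + 110x + 200 = 0  ⟹  x² + 22x + 40 = 0
x = −2 or x = −20, giving (−2, 22) and (−20, −14).
Chord length = distance between (−2, 22) and (−20, −14) = √1620 = 18√5.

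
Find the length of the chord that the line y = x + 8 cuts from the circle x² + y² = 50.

6√2

Substitute y = x + 8:
2x² + 16x + 14 = 0  ⟹  x² + 8x + 7 = 0
x = −1 or x = −7, giving (−1, 7) and (−7, 1).
|(−1, 7) − (−7, 1)| = √((6)² + (6)²) = 6√2.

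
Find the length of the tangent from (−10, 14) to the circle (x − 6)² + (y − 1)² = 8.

With centre O = (6, 1), |OP|² = 425 and r² = 8.
Power of the point: PT² = |PO|² − r² = 417, so PT = √417.

√417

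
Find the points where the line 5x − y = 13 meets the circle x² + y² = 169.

From the line, y = 5x − 13. Substituting:
26x² − 130x = 0  ⟹  x² − 5x = 0
x = 5 or x = 0, giving (5, 12) and (0, −13).

(0, −13) and (5, 12)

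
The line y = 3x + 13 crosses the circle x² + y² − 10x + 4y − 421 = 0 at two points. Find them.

(−10, −17) and (2, 19)

Express y = 3x + 13 and substitute into the circle:
10x² + 80x − 200 = 0  ⟹  x² + 8x − 20 = 0
x = 2 or x = −10, giving (2, 19) and (−10, −17).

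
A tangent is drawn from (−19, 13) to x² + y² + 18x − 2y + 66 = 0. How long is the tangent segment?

The centre is (−9, 1) and r = 4. The square of the distance from P to the centre is 100 + 144 = 244.
The tangent meets the radius at right angles, so tangent² = |PO|² − r² = 244 − 16 = 228.

2√57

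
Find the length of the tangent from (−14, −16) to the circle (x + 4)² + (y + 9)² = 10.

√139

With centre O = (−4, −9), |OP|² = 149 and r² = 10.
By the tangent–radius right angle, tangent length = √(|PO|² − r²) = √139.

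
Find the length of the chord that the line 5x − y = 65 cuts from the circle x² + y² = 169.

Substitute y = 5x − 65:
26x² − 650x + 4056 = 0  ⟹  x² − 25x + 156 = 0
x = 13 or x = 12, giving (13, 0) and (12, −5).
|(13, 0) − (12, −5)| = √((1)² + (5)²) = √26.

√26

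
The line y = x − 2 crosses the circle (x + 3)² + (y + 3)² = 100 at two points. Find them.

(−9, −11) and (5, 3)

Express y = x − 2 and substitute into the circle:
2x² + 8x − 90 = 0  ⟹  x² + 4x − 45 = 0
x = 5 or x = −9, giving (5, 3) and (−9, −11).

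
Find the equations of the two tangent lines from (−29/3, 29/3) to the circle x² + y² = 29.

5x + 2y = −29 and 2x + 5y = 29

Write the tangent as mx − y + (29/3 − m·(−29/3)) = 0 and set its distance from the centre to √29:
[m·(29/3) − (−29/3)]² = 29(m² + 1)
10m² + 29m + 10 = 0, so m = −5/2 or m = −2/5.
With m = −5/2: 5x + 2y = −29. With m = −2/5: 2x + 5y = 29.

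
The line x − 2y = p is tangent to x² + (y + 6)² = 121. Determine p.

p = 12 ± 11√5

The line touches the circle iff its distance from (0, −6) is 11:
|1·0 − 2·(−6) − p| / √5 = 11
|p − (12)| = 11√5.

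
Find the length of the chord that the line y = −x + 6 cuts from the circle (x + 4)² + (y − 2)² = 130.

From the line, y = −x + 6. Substituting:
2x² − 98 = 0  ⟹  x² − 49 = 0
x = 7 or x = −7, giving (7, −1) and (−7, 13).
|(7, −1) − (−7, 13)| = √((14)² + (−14)²) = 14√2.

14√2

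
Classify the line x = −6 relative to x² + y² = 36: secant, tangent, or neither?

tangent

Substituting the line into the circle gives y² = 0.
Δ = 0 − 0 = 0.
A repeated root: the line is tangent.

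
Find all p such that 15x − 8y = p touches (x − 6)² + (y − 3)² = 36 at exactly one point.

The line touches the circle iff its distance from (6, 3) is 6:
|15·6 − 8·3 − p| / √289 = 6
|p − (66)| = 6·17, so p = 168 or p = −36.

p = −36 or p = 168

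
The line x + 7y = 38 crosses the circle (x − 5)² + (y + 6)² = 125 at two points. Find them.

(3, 5) and (10, 4)

Substitute y = (38 − x)/7:
50x² − 650x + 1500 = 0  ⟹  x² − 13x + 30 = 0
x = 10 or x = 3, giving (10, 4) and (3, 5).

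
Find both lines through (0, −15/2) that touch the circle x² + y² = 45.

Let a tangent through (0, −15/2) have slope m. Its distance from (0, 0) must equal 3√5:
(0m − (15/2))² = 45(m² + 1)
4m² − 1 = 0, so m = 1/2 or m = −1/2.
With m = 1/2: x − 2y = 15. With m = −1/2: x + 2y = −15.

x − 2y = 15 and x + 2y = −15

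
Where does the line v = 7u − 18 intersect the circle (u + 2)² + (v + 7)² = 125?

Express v = 7u − 18 and substitute into the circle:
50u² − 150u = 0  ⟹  u² − 3u = 0
u = 3 or u = 0, giving (3, 3) and (0, −18).

(0, −18) and (3, 3)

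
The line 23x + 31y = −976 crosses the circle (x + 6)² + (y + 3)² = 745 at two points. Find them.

(−33, −7) and (−2, −30)

Express y = (−976 − 23x)/31 and substitute into the circle:
1490x² + 52150x + 98340 = 0  ⟹  x² + 35x + 66 = 0
x = −2 or x = −33, giving (−2, −30) and (−33, −7).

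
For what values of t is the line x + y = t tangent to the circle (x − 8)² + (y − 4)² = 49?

The line touches the circle iff its distance from (8, 4) is 7:
|1·8 + 1·4 − t| / √2 = 7
|t − (12)| = 7√2.

t = 12 ± 7√2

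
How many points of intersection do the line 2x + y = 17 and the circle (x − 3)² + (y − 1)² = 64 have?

Substituting the line into the circle gives 5x² − 70x + 201 = 0.
Discriminant = (−70)² − 4·5·(201) = 880 > 0.
Two real roots: the line is a secant.

2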